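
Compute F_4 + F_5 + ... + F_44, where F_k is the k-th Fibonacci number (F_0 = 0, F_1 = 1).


Use the identity sum_{k=0}^{N} F_k = F_{N+2} - 1 (which follows from F_{k+2} - F_{k+1} = F_k). Then
sum_{k=4}^{44} F_k = (F_{46} - 1) - (F_{5} - 1) = F_{46} - F_{5}.
Computing: F_{46} = 1836311903, F_{5} = 5, so
Sum = 1836311903 - 5 = 1836311898.

1836311898


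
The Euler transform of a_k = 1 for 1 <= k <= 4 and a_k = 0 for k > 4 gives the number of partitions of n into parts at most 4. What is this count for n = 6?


Partitions of 6 into parts at most 4:
Using generating function (1-x)^(-1)(1-x^2)^(-1)...(1-x^4)^(-1),
the coefficient of x^6 = 9

9


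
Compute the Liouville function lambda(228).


The Liouville function is lambda(k) = (-1)^Omega(k), where Omega(k) counts the prime factors of k with multiplicity.
Factoring: 228 = 2 * 2 * 3 * 19, so Omega(228) = 4.
lambda(228) = (-1)^4 = 1.

1


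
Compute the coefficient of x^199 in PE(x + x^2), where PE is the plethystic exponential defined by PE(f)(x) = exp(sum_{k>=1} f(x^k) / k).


With f(x) = x + x^2, the exponent is sum_{k>=1} (x^k + x^(2k)) / k = -ln(1 - x) - ln(1 - x^2). Exponentiating:
PE(x + x^2) = 1 / ((1 - x)(1 - x^2)).
This is the generating function for partitions of n into parts of size 1 or 2. The number of 2's can be any j in 0..99, and the rest are 1's, so
[x^199] = floor(199/2) + 1 = 100.

100


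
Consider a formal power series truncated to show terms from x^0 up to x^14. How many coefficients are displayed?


From x^0 to x^14 inclusive, the count is 14 - 0 + 1 = 15.

15


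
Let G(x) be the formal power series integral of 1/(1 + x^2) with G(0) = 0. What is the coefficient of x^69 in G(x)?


1/(1 + x^2) = sum_{j>=0} (-1)^j x^(2j). Integrating termwise with G(0) = 0:
G(x) = sum_{j>=0} (-1)^j x^(2j+1) / (2j+1) = arctan(x).
Only odd powers are nonzero. For x^69 write 69 = 2*34 + 1, giving
(-1)^34 / 69 = 1/69 = 1/69.

1/69


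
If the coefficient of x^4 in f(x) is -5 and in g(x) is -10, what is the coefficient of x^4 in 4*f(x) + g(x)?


Scalar multiplication scales coefficients: 4 * -5 = -20.
Then add the g coefficient: -20 + -10
= -30

-30


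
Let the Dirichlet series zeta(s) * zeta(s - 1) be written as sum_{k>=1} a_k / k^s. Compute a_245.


Convolution gives a_k = sum_{d | k} d * 1 = sum_{d | k} d = sigma(k), the sum of positive divisors of k.
For k = 245, the divisors are 1, 5, 7, 35, 49, 245, so
sigma(245) = 1 + 5 + 7 + 35 + 49 + 245 = 342.

342


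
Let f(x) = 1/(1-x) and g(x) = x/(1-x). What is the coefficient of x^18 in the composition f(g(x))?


First simplify the composition: f(g(x)) = 1/(1 - x/(1-x)) = (1-x)/((1-x) - x) = (1-x)/(1-2x).
Now extract the coefficient. Write (1-x)/(1-2x) = 1/(1-2x) - x/(1-2x).
The coefficient of x^n in 1/(1-2x) is 2^n, and in x/(1-2x) is 2^(n-1) (for n >= 1).
So the coefficient of x^18 is 2^18 - 2^17 = 262144 - 131072 = 131072.

131072


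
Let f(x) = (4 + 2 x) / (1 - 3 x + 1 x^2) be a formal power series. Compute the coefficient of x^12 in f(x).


Write f(x) = sum_{k>=0} a_k x^k. Multiplying both sides by 1 - 3 x + 1 x^2 gives
(1 - 3 x + 1 x^2) sum_{k>=0} a_k x^k = 4 + 2 x.
Matching coefficients:
 x^0: a_0 = 4
 x^1: a_1 - 3 a_0 = 2  =>  a_1 = 3*4 + 2 = 14
 x^k (k >= 2): a_k = 3 a_{k-1} - 1 a_{k-2}.
Iterating: a_2 = 38, a_3 = 100, a_4 = 262, a_5 = 686, a_6 = 1796, a_7 = 4702, a_8 = 12310, a_9 = 32228, a_10 = 84374, a_11 = 220894, a_12 = 578308.
So the coefficient of x^12 is 578308.

578308


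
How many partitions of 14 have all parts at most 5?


Using the generating function (1-x)^(-1)(1-x^2)^(-1)...(1-x^5)^(-1),
the coefficient of x^14 counts these restricted partitions.
Result = 70

70


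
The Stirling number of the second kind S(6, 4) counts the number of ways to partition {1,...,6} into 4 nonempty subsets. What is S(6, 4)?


Using the explicit formula S(n,k) = (1/k!) sum_{j=0}^{k} (-1)^(k-j) C(k,j) j^n:
S(6, 4) = 65
Equivalently, S(n,k) is n! times the coefficient of x^n in the EGF (e^x - 1)^k / k!.

65


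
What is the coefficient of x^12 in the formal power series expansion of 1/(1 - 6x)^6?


The general identity 1/(1 - c x)^r = sum_{k>=0} c^k C(k + r - 1, r - 1) x^k follows by substituting y = c x into 1/(1 - y)^r = sum_{k>=0} C(k + r - 1, r - 1) y^k.
For c = 6, r = 6, k = 12:
6^12 * C(17, 5) = 2176782336 * 6188 = 13469929095168.

13469929095168


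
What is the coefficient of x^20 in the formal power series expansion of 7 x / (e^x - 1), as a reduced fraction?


The exponential generating function for Bernoulli numbers is
x / (e^x - 1) = sum_{k>=0} B_k x^k / k!.
So the coefficient of x^20 in 7 x / (e^x - 1) is 7 B_20 / 20!.
Computing: B_20 = -174611/330, 20! = 2432902008176640000, giving
7 * -174611/330 / 2432902008176640000 = -174611/114693951814041600000.

-174611/114693951814041600000


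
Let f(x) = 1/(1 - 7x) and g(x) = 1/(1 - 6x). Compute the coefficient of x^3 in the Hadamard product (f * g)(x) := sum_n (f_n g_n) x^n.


f has coefficients f_k = 7^k and g has coefficients g_k = 6^k, so the Hadamard product has coefficient (f*g)_k = 7^k * 6^k = 42^k.
For k = 3: 42^3 = 74088.

74088


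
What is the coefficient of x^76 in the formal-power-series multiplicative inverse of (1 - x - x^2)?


Let the inverse be f(x) = sum_{k>=0} a_k x^k. From f(x) * (1 - x - x^2) = 1 and matching coefficients:
 x^0: a_0 = 1.
 x^1: a_1 - a_0 = 0, so a_1 = 1.
 x^k (k >= 2): a_k - a_{k-1} - a_{k-2} = 0, i.e. a_k = a_{k-1} + a_{k-2}.
This is the Fibonacci-type recurrence shifted so that a_0 = a_1 = 1.
Iterating: a_0=1, a_1=1, a_2=2, a_3=3, a_4=5, a_5=8, a_6=13, a_7=21, a_8=34, a_9=55, ...
a_76 = 5527939700884757.

5527939700884757


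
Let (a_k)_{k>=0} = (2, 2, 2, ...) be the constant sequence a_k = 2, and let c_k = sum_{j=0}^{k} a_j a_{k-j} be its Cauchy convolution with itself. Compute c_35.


Since a_j = 2 for all j >= 0, the convolution sum becomes
c_k = sum_{j=0}^{k} 2 * 2 = 4 * (k + 1).
Equivalently, the generating function of (a_k) is 2/(1 - x) and its square is 4/(1 - x)^2 = sum_{k>=0} 4(k + 1) x^k.
For k = 35: 4 * 36 = 144.

144


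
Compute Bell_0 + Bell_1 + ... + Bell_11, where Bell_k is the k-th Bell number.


Recall Bell_k counts set partitions of a k-set (with Bell_0 = 1 by convention).
Bell_0 through Bell_11: 1, 1, 2, 5, 15, 52, 203, 877, 4140, 21147, 115975, 678570
Sum = 1 + 1 + 2 + 5 + 15 + 52 + 203 + 877 + 4140 + 21147 + 115975 + 678570 = 820988.

820988


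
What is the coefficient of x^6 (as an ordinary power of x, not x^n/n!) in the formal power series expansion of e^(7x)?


The exponential series is e^y = sum_{k>=0} y^k / k!. Substituting y = 7x gives
e^(7x) = sum_{k>=0} 7^k x^k / k!.
So the coefficient of x^n is a^n/n! with a = 7, n = 6:
7^6 / 6! = 117649/720 = 117649/720

117649/720


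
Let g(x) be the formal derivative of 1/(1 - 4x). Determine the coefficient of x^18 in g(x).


Differentiate termwise: d/dx sum_{k>=0} 4^k x^k = sum_{k>=1} k 4^k x^(k-1) = sum_{j>=0} (j+1) 4^(j+1) x^j.
Equivalently, d/dx [1/(1 - 4x)] = 4/(1 - 4x)^2.
For j = 18: 19 * 4^19 = 19 * 274877906944 = 5222680231936.

5222680231936


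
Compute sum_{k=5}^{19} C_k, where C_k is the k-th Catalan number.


C_5 through C_19: 42, 132, 429, 1430, 4862, 16796, 58786, 208012, 742900, 2674440, 9694845, 35357670, 129644790, 477638700, 1767263190
Sum = 42 + 132 + 429 + 1430 + 4862 + 16796 + 58786 + 208012 + 742900 + 2674440 + 9694845 + 35357670 + 129644790 + 477638700 + 1767263190
= 2423307024

2423307024


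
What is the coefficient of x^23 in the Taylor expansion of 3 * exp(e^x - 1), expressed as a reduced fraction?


exp(e^x - 1) = sum_{k>=0} Bell_k x^k / k!, where Bell_k is the k-th Bell number.
So the coefficient of x^23 is 3 * Bell_23 / 23!.
Computing: Bell_23 = 44152005855084346 and 23! = 25852016738884976640000, giving
3 * 44152005855084346/25852016738884976640000 = 22076002927542173/4308669456480829440000.

22076002927542173/4308669456480829440000


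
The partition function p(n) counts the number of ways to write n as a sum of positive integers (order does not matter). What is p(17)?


Using the generating function prod_{k>=1} 1/(1-x^k), we compute p(17).
By dynamic programming over parts 1 through 17:
p(17) = 297

297


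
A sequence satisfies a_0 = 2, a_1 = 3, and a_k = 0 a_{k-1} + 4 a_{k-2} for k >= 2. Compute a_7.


The characteristic equation is t^2 - 0 t - 4 = 0, with roots r_1 = 2 and r_2 = -2 (so c_1 = r_1 + r_2, c_2 = -r_1 r_2 as required).
One can use the closed form a_n = A r_1^n + B r_2^n, but direct iteration is more reliable:
a_0 = 2, a_1 = 3, a_2 = 8, a_3 = 12, a_4 = 32, a_5 = 48, a_6 = 128, a_7 = 192.
So a_7 = 192.

192


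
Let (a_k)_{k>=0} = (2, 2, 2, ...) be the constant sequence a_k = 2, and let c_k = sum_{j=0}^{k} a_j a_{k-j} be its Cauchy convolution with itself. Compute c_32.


Since a_j = 2 for all j >= 0, the convolution sum becomes
c_k = sum_{j=0}^{k} 2 * 2 = 4 * (k + 1).
Equivalently, the generating function of (a_k) is 2/(1 - x) and its square is 4/(1 - x)^2 = sum_{k>=0} 4(k + 1) x^k.
For k = 32: 4 * 33 = 132.

132


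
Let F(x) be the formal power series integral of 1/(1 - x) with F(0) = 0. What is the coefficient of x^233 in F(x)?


1/(1 - x) = sum_{k>=0} x^k. Integrating termwise and using F(0) = 0 gives
F(x) = sum_{k>=0} x^(k+1) / (k+1) = sum_{m>=1} x^m / m = -ln(1 - x).
So the coefficient of x^233 is 1/233 = 1/233.

1/233


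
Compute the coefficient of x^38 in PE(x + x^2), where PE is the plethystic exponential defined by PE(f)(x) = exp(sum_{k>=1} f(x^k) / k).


With f(x) = x + x^2, the exponent is sum_{k>=1} (x^k + x^(2k)) / k = -ln(1 - x) - ln(1 - x^2). Exponentiating:
PE(x + x^2) = 1 / ((1 - x)(1 - x^2)).
This is the generating function for partitions of n into parts of size 1 or 2. The number of 2's can be any j in 0..19, and the rest are 1's, so
[x^38] = floor(38/2) + 1 = 20.

20


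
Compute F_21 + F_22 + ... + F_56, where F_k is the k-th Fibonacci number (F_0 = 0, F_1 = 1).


Use the identity sum_{k=0}^{N} F_k = F_{N+2} - 1 (which follows from F_{k+2} - F_{k+1} = F_k). Then
sum_{k=21}^{56} F_k = (F_{58} - 1) - (F_{22} - 1) = F_{58} - F_{22}.
Computing: F_{58} = 591286729879, F_{22} = 17711, so
Sum = 591286729879 - 17711 = 591286712168.

591286712168


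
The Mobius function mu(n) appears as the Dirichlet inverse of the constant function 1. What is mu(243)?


243 has a squared prime factor, so mu(243) = 0.
Factorization reveals a repeated prime.

0


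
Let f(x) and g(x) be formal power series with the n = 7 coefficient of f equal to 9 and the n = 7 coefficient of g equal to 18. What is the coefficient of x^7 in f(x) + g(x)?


Addition of formal power series is termwise.
The coefficient of x^7 in f + g = 9 + 18
= 27

27


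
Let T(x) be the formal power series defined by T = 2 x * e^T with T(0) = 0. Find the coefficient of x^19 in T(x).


Apply the Lagrange inversion formula: if T = 2 x * phi(T) with phi(t) = e^t, then
[x^n] T = 2^n * (1/n) [t^(n-1)] phi(t)^n = 2^n * (1/n) [t^(n-1)] e^(n t) = 2^n * (1/n) * n^(n-1) / (n-1)! = 2^n * n^(n-1) / n!.
When c = 1 this is the Cayley count of rooted labeled trees on n vertices, divided by n!.
For n = 19: 2^19 * 19^18 / 19! = 524288 * 104127350297911241532841/121645100408832000 = 43843094862278417487512/97692469875.

43843094862278417487512/97692469875


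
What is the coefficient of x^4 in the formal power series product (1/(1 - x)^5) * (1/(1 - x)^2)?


Combine the factors: (1/(1 - x)^5) * (1/(1 - x)^2) = 1/(1 - x)^7.
Then use 1/(1 - x)^r = sum_{k>=0} C(k + r - 1, r - 1) x^k with r = 7 and k = 4:
C(10, 6) = 210.

210


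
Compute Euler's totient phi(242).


phi(n) counts integers in [1, n] coprime to n. Using the multiplicative formula phi(n) = n * prod_{p | n} (1 - 1/p):
242 = 2 * 11^2, so
phi(242) = 242 * (1 - 1/2) * (1 - 1/11) = 110.

110


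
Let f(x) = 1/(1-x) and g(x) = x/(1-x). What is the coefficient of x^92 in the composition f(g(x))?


First simplify the composition: f(g(x)) = 1/(1 - x/(1-x)) = (1-x)/((1-x) - x) = (1-x)/(1-2x).
Now extract the coefficient. Write (1-x)/(1-2x) = 1/(1-2x) - x/(1-2x).
The coefficient of x^n in 1/(1-2x) is 2^n, and in x/(1-2x) is 2^(n-1) (for n >= 1).
So the coefficient of x^92 is 2^92 - 2^91 = 4951760157141521099596496896 - 2475880078570760549798248448 = 2475880078570760549798248448.

2475880078570760549798248448


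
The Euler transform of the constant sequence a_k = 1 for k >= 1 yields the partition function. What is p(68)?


The Euler transform converts the sequence a_k = 1 into the number of integer partitions.
Using the recurrence or dynamic programming:
p(68) = 3087735

3087735


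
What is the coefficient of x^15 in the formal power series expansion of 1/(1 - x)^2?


The negative binomial / multiset identity is
1/(1 - x)^r = sum_{k>=0} C(k + r - 1, r - 1) x^k.
Here r = 2 and k = 15, so the coefficient is
C(15 + 1, 1) = C(16, 1)
= 16

16


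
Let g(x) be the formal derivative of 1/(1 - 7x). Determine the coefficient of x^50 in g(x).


Differentiate termwise: d/dx sum_{k>=0} 7^k x^k = sum_{k>=1} k 7^k x^(k-1) = sum_{j>=0} (j+1) 7^(j+1) x^j.
Equivalently, d/dx [1/(1 - 7x)] = 7/(1 - 7x)^2.
For j = 50: 51 * 7^51 = 51 * 12589255298531885026341962383987545444758743 = 642052020225126136343440081583364817682695893.

642052020225126136343440081583364817682695893


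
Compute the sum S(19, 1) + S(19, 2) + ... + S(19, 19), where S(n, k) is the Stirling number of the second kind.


By definition, S(n, k) counts partitions of an n-set into exactly k nonempty blocks.
Computing row n = 19 for k = 1..19:
S(19, k): 1, 262143, 193448101, 11259666950, 147589284710, 693081601779, 1492924634839, 1709751003480, 1144614626805, 477297033785, 129413217791, 23466951300, 2892439160, 243577530, 13916778, 527136, 12597, 171, 1
Sum = 5832742205057. (This equals Bell_19 since the sum runs over all k.)

5832742205057


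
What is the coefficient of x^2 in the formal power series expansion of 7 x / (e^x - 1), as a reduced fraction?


The exponential generating function for Bernoulli numbers is
x / (e^x - 1) = sum_{k>=0} B_k x^k / k!.
So the coefficient of x^2 in 7 x / (e^x - 1) is 7 B_2 / 2!.
Computing: B_2 = 1/6, 2! = 2, giving
7 * 1/6 / 2 = 7/12.

7/12


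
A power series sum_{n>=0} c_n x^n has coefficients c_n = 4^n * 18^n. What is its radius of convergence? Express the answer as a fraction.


By the root test (Cauchy-Hadamard), the radius is R = 1 / limsup_n |c_n|^(1/n).
Here |c_n|^(1/n) = (4^n * 18^n)^(1/n) = 4 * 18 = 72 for all n.
So R = 1/72 = 1/72.

1/72


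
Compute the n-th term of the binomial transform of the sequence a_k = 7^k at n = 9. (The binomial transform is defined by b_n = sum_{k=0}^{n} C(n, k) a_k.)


With a_k = 7^k, b_n = sum_{k=0}^{n} C(n, k) 7^k = (1 + 7)^n by the binomial theorem.
For n = 9: (1 + 7)^9 = 8^9 = 134217728.

134217728


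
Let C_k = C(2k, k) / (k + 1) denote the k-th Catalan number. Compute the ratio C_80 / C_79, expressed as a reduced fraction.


Using C_k = (2k)! / (k! (k+1)!), the ratio C_{k+1}/C_k simplifies to
C_{k+1}/C_k = [(2k+2)! / ((k+1)! (k+2)!)] * [k! (k+1)! / (2k)!]
 = (2k+2)(2k+1) / ((k+1)(k+2)) = 2(2k+1) / (k+2).
For k = 79: 2(2*79 + 1) / (79 + 2) = 318/81 = 106/27.

106/27


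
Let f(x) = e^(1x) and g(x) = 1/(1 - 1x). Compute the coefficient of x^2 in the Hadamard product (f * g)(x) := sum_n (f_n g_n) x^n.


Expanding: f_k = 1^k/k! (from e^(1x)) and g_k = 1^k (from 1/(1 - 1x)). So the Hadamard coefficient (f * g)_k = 1^k 1^k / k! = (1)^k / k!.
For k = 2: 1^2/2! = 1/2 = 1/2.

1/2


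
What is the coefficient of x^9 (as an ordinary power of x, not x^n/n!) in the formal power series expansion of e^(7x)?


The exponential series is e^y = sum_{k>=0} y^k / k!. Substituting y = 7x gives
e^(7x) = sum_{k>=0} 7^k x^k / k!.
So the coefficient of x^n is a^n/n! with a = 7, n = 9:
7^9 / 9! = 40353607/362880 = 5764801/51840

5764801/51840


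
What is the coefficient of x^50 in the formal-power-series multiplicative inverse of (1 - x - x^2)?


Let the inverse be f(x) = sum_{k>=0} a_k x^k. From f(x) * (1 - x - x^2) = 1 and matching coefficients:
 x^0: a_0 = 1.
 x^1: a_1 - a_0 = 0, so a_1 = 1.
 x^k (k >= 2): a_k - a_{k-1} - a_{k-2} = 0, i.e. a_k = a_{k-1} + a_{k-2}.
This is the Fibonacci-type recurrence shifted so that a_0 = a_1 = 1.
Iterating: a_0=1, a_1=1, a_2=2, a_3=3, a_4=5, a_5=8, a_6=13, a_7=21, a_8=34, a_9=55, ...
a_50 = 20365011074.

20365011074


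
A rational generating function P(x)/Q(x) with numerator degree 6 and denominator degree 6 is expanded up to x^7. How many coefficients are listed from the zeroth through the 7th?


Expanding up to x^7 gives the coefficients for x^0, x^1, ..., x^7.
That is 7 + 1 = 8 coefficients in total.

8


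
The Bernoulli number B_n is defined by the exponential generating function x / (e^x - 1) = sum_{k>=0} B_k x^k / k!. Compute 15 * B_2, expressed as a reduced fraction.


Bernoulli numbers can also be computed recursively via B_0 = 1 and sum_{j=0}^{m} C(m+1, j) B_j = 0 for m >= 1. Odd-index Bernoulli numbers vanish for k >= 3.
Computing B_2 = 1/6, so 15 * B_2 = 15 * 1/6 = 5/2.

5/2


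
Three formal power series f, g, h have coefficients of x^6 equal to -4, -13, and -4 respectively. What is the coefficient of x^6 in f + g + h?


Series addition is componentwise:
-4 + -13 + -4
= -21

-21


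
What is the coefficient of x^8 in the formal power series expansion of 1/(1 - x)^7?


The expansion 1/(1 - x)^r = sum_{k>=0} C(k + r - 1, r - 1) x^k follows from the multiset / negative-binomial theorem (or from repeated differentiation of the geometric series).
For r = 7 and k = 8:
C(14, 6) = 87178291200 / (720 * 40320) = 3003.

3003


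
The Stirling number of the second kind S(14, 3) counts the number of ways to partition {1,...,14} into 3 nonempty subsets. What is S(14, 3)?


Using the explicit formula S(n,k) = (1/k!) sum_{j=0}^{k} (-1)^(k-j) C(k,j) j^n:
S(14, 3) = 788970
Equivalently, S(n,k) is n! times the coefficient of x^n in the EGF (e^x - 1)^k / k!.

788970


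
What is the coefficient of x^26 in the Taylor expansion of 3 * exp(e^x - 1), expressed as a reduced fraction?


exp(e^x - 1) = sum_{k>=0} Bell_k x^k / k!, where Bell_k is the k-th Bell number.
So the coefficient of x^26 is 3 * Bell_26 / 26!.
Computing: Bell_26 = 49631246523618756274 and 26! = 403291461126605635584000000, giving
3 * 49631246523618756274/403291461126605635584000000 = 1459742544812316361/3953837854182408192000000.

1459742544812316361/3953837854182408192000000


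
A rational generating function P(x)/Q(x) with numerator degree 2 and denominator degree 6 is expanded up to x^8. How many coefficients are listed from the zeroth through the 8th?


Expanding up to x^8 gives the coefficients for x^0, x^1, ..., x^8.
That is 8 + 1 = 9 coefficients in total.

9


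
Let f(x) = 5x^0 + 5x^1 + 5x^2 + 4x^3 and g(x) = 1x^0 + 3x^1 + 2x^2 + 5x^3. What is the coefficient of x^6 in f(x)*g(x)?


Cauchy product at x^6:
4*5
= 20

20


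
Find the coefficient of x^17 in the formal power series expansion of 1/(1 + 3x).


Write 1/(1 + c x) = 1/(1 - (-c) x) and apply the geometric-series identity
1/(1 - y) = sum_{k>=0} y^k to get 1/(1 + c x) = sum_{k>=0} (-c)^k x^k.
So the coefficient of x^k is (-c)^k = (-1)^k * c^k.
Here c = 3 and k = 17:
(-3)^17 = -1 * 129140163 = -129140163

-129140163


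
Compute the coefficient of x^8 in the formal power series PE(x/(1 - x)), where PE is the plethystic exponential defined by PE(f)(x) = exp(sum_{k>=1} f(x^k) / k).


For f(x) = x/(1 - x) we have
sum_{k>=1} f(x^k) / k = sum_{k>=1} (1/k) * x^k / (1 - x^k) = sum_{k, m >= 1} x^(k m) / k,
which after exponentiating simplifies to
PE(x/(1 - x)) = prod_{k>=1} 1 / (1 - x^k).
This is the generating function for the partition function p(n), so the coefficient of x^8 is p(8).
Computing p(8) by dynamic programming over parts 1, 2, ..., 8: p(8) = 22.

22


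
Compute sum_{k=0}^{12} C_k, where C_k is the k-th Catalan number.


C_0 through C_12: 1, 1, 2, 5, 14, 42, 132, 429, 1430, 4862, 16796, 58786, 208012
Sum = 1 + 1 + 2 + 5 + 14 + 42 + 132 + 429 + 1430 + 4862 + 16796 + 58786 + 208012
= 290512

290512


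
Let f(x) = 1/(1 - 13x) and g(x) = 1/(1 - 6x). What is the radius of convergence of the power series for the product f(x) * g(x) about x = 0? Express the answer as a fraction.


The radius of 1/(1 - 13x) is 1/13 (nearest singularity at x = 1/13), and the radius of 1/(1 - 6x) is 1/6.
The product f(x)*g(x) = 1/((1 - 13x)(1 - 6x)) has singularities at both 1/13 and 1/6, so its radius of convergence is the distance to the nearest one:
min(1/13, 1/6) = 1/13.

1/13


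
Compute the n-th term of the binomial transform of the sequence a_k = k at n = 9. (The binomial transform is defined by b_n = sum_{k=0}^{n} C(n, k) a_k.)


With a_k = k, b_n = sum_{k=0}^{n} C(n, k) k. Using k * C(n, k) = n * C(n-1, k-1) gives b_n = n * sum_{k>=1} C(n-1, k-1) = n * 2^(n-1).
For n = 9: 9 * 2^8 = 9 * 256 = 2304.

2304


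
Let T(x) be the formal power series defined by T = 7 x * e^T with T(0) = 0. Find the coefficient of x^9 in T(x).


Apply the Lagrange inversion formula: if T = 7 x * phi(T) with phi(t) = e^t, then
[x^n] T = 7^n * (1/n) [t^(n-1)] phi(t)^n = 7^n * (1/n) [t^(n-1)] e^(n t) = 7^n * (1/n) * n^(n-1) / (n-1)! = 7^n * n^(n-1) / n!.
When c = 1 this is the Cayley count of rooted labeled trees on n vertices, divided by n!.
For n = 9: 7^9 * 9^8 / 9! = 40353607 * 43046721/362880 = 3063651608241/640.

3063651608241/640


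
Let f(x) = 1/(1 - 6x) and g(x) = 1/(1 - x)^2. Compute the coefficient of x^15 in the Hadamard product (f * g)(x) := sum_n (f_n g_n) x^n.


f has coefficients f_k = 6^k. For g = 1/(1 - x)^2 the coefficient is g_k = C(k + 1, 1) = k + 1. The Hadamard coefficient is (f * g)_k = 6^k * (k + 1).
For k = 15: 6^15 * 16 = 470184984576 * 16 = 7522959753216.

7522959753216


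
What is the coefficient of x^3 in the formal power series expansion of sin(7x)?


The Maclaurin series is sin(t) = sum_{k>=0} (-1)^k t^(2k+1) / (2k+1)!, so substituting t = 7x, only odd powers of x are nonzero, with coefficient of x^(2k+1) equal to (-1)^k 7^(2k+1) / (2k+1)!.
Write 3 = 2*1 + 1, giving the coefficient (-1)^1 * 7^3 / 3! = -343/6 = -343/6.

-343/6


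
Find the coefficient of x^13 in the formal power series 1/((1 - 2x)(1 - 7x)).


By partial fractions or Cauchy convolution:
The coefficient equals sum_{k=0}^{13} 2^k * 7^(13-k).
= 135644611293

135644611293


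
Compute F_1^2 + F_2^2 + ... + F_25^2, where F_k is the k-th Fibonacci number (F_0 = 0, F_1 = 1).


There is a standard identity sum_{k=0}^{N} F_k^2 = F_N * F_{N+1} (proved inductively from the telescoping relation F_k^2 = F_k F_{k+1} - F_{k-1} F_k). Then
sum_{k=1}^{25} F_k^2 = F_25 F_26 - F_0 F_1.
Computing: F_25 = 75025, F_26 = 121393, F_0 = 0, F_1 = 1.
Sum = 75025 * 121393 - 0 * 1 = 9107509825.

9107509825


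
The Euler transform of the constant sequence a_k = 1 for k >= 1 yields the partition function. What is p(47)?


The Euler transform converts the sequence a_k = 1 into the number of integer partitions.
Using the recurrence or dynamic programming:
p(47) = 124754

124754


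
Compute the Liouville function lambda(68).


The Liouville function is lambda(k) = (-1)^Omega(k), where Omega(k) counts the prime factors of k with multiplicity.
Factoring: 68 = 2 * 2 * 17, so Omega(68) = 3.
lambda(68) = (-1)^3 = -1.

-1


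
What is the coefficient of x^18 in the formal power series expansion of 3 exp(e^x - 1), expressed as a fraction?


exp(e^x - 1) is the exponential generating function for the Bell numbers Bell_k: exp(e^x - 1) = sum_{k>=0} Bell_k x^k / k!.
So the coefficient of x^18 in 3 exp(e^x - 1) is 3 Bell_18 / 18!.
Computing: Bell_18 = 682076806159 and 18! = 6402373705728000, giving
3 * 682076806159/6402373705728000 = 97439543737/304874938368000.

97439543737/304874938368000


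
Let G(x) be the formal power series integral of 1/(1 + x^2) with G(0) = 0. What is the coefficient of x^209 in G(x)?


1/(1 + x^2) = sum_{j>=0} (-1)^j x^(2j). Integrating termwise with G(0) = 0:
G(x) = sum_{j>=0} (-1)^j x^(2j+1) / (2j+1) = arctan(x).
Only odd powers are nonzero. For x^209 write 209 = 2*104 + 1, giving
(-1)^104 / 209 = 1/209 = 1/209.

1/209


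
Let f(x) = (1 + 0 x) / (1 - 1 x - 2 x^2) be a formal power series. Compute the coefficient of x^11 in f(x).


Write f(x) = sum_{k>=0} a_k x^k. Multiplying both sides by 1 - 1 x - 2 x^2 gives
(1 - 1 x - 2 x^2) sum_{k>=0} a_k x^k = 1 + 0 x.
Matching coefficients:
 x^0: a_0 = 1
 x^1: a_1 - 1 a_0 = 0  =>  a_1 = 1*1 + 0 = 1
 x^k (k >= 2): a_k = 1 a_{k-1} + 2 a_{k-2}.
Iterating: a_2 = 3, a_3 = 5, a_4 = 11, a_5 = 21, a_6 = 43, a_7 = 85, a_8 = 171, a_9 = 341, a_10 = 683, a_11 = 1365.
So the coefficient of x^11 is 1365.

1365


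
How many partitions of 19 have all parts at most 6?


Using the generating function (1-x)^(-1)(1-x^2)^(-1)...(1-x^6)^(-1),
the coefficient of x^19 counts these restricted partitions.
Result = 235

235


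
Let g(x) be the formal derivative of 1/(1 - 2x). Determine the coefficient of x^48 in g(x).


Differentiate termwise: d/dx sum_{k>=0} 2^k x^k = sum_{k>=1} k 2^k x^(k-1) = sum_{j>=0} (j+1) 2^(j+1) x^j.
Equivalently, d/dx [1/(1 - 2x)] = 2/(1 - 2x)^2.
For j = 48: 49 * 2^49 = 49 * 562949953421312 = 27584547717644288.

27584547717644288


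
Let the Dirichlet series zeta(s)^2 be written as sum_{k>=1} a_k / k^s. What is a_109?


The Dirichlet convolution of the constant function 1 with itself gives (1 * 1)(k) = sum_{d | k} 1 = d(k), the number of positive divisors of k.
Since zeta(s) = sum_{k>=1} 1/k^s, we have zeta(s)^2 = sum_{k>=1} d(k)/k^s, so a_k = d(k).
For k = 109: the divisors are 1, 109.
Count = 2.

2


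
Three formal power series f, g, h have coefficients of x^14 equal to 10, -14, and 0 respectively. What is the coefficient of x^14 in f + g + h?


Series addition is componentwise:
10 + -14 + 0
= -4

-4


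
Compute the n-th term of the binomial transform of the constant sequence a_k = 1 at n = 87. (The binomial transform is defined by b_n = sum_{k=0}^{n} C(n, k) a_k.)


With a_k = 1 for all k, b_n = sum_{k=0}^{n} C(n, k) = 2^n by the binomial theorem.
For n = 87: 2^87 = 154742504910672534362390528.

154742504910672534362390528


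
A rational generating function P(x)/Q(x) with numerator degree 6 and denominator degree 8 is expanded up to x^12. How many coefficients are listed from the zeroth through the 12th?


Expanding up to x^12 gives the coefficients for x^0, x^1, ..., x^12.
That is 12 + 1 = 13 coefficients in total.

13


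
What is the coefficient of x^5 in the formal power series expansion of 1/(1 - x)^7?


The expansion 1/(1 - x)^r = sum_{k>=0} C(k + r - 1, r - 1) x^k follows from the multiset / negative-binomial theorem (or from repeated differentiation of the geometric series).
For r = 7 and k = 5:
C(11, 6) = 39916800 / (720 * 120) = 462.

462


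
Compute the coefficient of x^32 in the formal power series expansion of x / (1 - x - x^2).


Let f(x) = sum_{k>=0} a_k x^k. Multiplying f(x) * (1 - x - x^2) = x and matching coefficients gives a_0 = 0, a_1 = 1, and a_k = a_{k-1} + a_{k-2} for k >= 2. These are the Fibonacci numbers F_k.
Iterating from F_0 = 0, F_1 = 1:
F_0=0, F_1=1, F_2=1, F_3=2, F_4=3, F_5=5, F_6=8, F_7=13, F_8=21, F_9=34, ...
F_32 = 2178309.

2178309


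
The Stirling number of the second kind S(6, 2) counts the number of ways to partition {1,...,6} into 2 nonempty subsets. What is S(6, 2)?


Using the explicit formula S(n,k) = (1/k!) sum_{j=0}^{k} (-1)^(k-j) C(k,j) j^n:
S(6, 2) = 31
Equivalently, S(n,k) is n! times the coefficient of x^n in the EGF (e^x - 1)^k / k!.

31


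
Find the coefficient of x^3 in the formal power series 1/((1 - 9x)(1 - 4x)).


By partial fractions or Cauchy convolution:
The coefficient equals sum_{k=0}^{3} 9^k * 4^(3-k).
= 1261

1261


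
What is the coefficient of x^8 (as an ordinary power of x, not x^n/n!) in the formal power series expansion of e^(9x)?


The exponential series is e^y = sum_{k>=0} y^k / k!. Substituting y = 9x gives
e^(9x) = sum_{k>=0} 9^k x^k / k!.
So the coefficient of x^n is a^n/n! with a = 9, n = 8:
9^8 / 8! = 43046721/40320 = 4782969/4480

4782969/4480


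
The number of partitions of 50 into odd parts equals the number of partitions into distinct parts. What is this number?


Computing partitions of 50 into odd parts (1, 3, 5, ...):
Using the generating function prod_{k>=0} 1/(1-x^(2k+1)),
the count is 3658

3658


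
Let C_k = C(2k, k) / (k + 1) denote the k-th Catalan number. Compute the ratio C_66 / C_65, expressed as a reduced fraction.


Using C_k = (2k)! / (k! (k+1)!), the ratio C_{k+1}/C_k simplifies to
C_{k+1}/C_k = [(2k+2)! / ((k+1)! (k+2)!)] * [k! (k+1)! / (2k)!]
 = (2k+2)(2k+1) / ((k+1)(k+2)) = 2(2k+1) / (k+2).
For k = 65: 2(2*65 + 1) / (65 + 2) = 262/67 = 262/67.

262/67


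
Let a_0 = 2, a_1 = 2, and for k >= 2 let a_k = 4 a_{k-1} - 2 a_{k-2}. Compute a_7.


Iterating the recurrence forward:
a_0 = 2
a_1 = 2
a_2 = 4*2 - 2*2 = 4
a_3 = 4*4 - 2*2 = 12
a_4 = 4*12 - 2*4 = 40
a_5 = 4*40 - 2*12 = 136
a_6 = 4*136 - 2*40 = 464
a_7 = 4*464 - 2*136 = 1584
So a_7 = 1584.

1584


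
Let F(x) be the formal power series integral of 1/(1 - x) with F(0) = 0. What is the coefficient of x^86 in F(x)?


1/(1 - x) = sum_{k>=0} x^k. Integrating termwise and using F(0) = 0 gives
F(x) = sum_{k>=0} x^(k+1) / (k+1) = sum_{m>=1} x^m / m = -ln(1 - x).
So the coefficient of x^86 is 1/86 = 1/86.

1/86


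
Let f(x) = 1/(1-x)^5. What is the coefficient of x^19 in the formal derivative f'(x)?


Differentiate: d/dx [ 1/(1-x)^r ] = r / (1-x)^(r+1).
Here r = 5, so f'(x) = 5 / (1-x)^6.
The expansion of 1/(1-x)^(r+1) has coefficient of x^n equal to C(n+r, r).
So the coefficient of x^19 in f'(x) is
5 * C(24, 5) = 5 * 42504 = 212520

212520


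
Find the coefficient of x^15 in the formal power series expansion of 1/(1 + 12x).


Write 1/(1 + c x) = 1/(1 - (-c) x) and apply the geometric-series identity
1/(1 - y) = sum_{k>=0} y^k to get 1/(1 + c x) = sum_{k>=0} (-c)^k x^k.
So the coefficient of x^k is (-c)^k = (-1)^k * c^k.
Here c = 12 and k = 15:
(-12)^15 = -1 * 15407021574586368 = -15407021574586368

-15407021574586368


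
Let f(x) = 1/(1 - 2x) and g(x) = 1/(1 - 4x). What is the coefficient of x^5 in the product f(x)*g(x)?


The coefficient of x^n in f*g is the Cauchy product: sum_{k=0}^{n} a^k * b^(n-k).
With a=2, b=4, n=5:
sum_{k=0}^{5} 2^k * 4^(5-k)
= 2016

2016


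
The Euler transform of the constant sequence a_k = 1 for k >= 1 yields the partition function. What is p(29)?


The Euler transform converts the sequence a_k = 1 into the number of integer partitions.
Using the recurrence or dynamic programming:
p(29) = 4565

4565


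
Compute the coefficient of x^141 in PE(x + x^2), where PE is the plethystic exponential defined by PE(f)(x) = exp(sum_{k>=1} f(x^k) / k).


With f(x) = x + x^2, the exponent is sum_{k>=1} (x^k + x^(2k)) / k = -ln(1 - x) - ln(1 - x^2). Exponentiating:
PE(x + x^2) = 1 / ((1 - x)(1 - x^2)).
This is the generating function for partitions of n into parts of size 1 or 2. The number of 2's can be any j in 0..70, and the rest are 1's, so
[x^141] = floor(141/2) + 1 = 71.

71


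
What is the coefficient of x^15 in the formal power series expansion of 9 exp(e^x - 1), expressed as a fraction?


exp(e^x - 1) is the exponential generating function for the Bell numbers Bell_k: exp(e^x - 1) = sum_{k>=0} Bell_k x^k / k!.
So the coefficient of x^15 in 9 exp(e^x - 1) is 9 Bell_15 / 15!.
Computing: Bell_15 = 1382958545 and 15! = 1307674368000, giving
9 * 1382958545/1307674368000 = 276591709/29059430400.

276591709/29059430400


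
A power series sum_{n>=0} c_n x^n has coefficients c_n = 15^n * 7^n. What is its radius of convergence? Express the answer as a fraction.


By the root test (Cauchy-Hadamard), the radius is R = 1 / limsup_n |c_n|^(1/n).
Here |c_n|^(1/n) = (15^n * 7^n)^(1/n) = 15 * 7 = 105 for all n.
So R = 1/105 = 1/105.

1/105


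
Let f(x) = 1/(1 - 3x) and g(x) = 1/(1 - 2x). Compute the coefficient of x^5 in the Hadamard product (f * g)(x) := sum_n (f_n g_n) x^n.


f has coefficients f_k = 3^k and g has coefficients g_k = 2^k, so the Hadamard product has coefficient (f*g)_k = 3^k * 2^k = 6^k.
For k = 5: 6^5 = 7776.

7776


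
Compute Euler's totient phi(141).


phi(n) counts integers in [1, n] coprime to n. Using the multiplicative formula phi(n) = n * prod_{p | n} (1 - 1/p):
141 = 3 * 47, so
phi(141) = 141 * (1 - 1/3) * (1 - 1/47) = 92.

92


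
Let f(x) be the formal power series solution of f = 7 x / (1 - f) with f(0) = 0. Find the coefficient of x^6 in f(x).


Apply Lagrange inversion: f = 7 x * phi(f) with phi(t) = 1/(1 - t), so
[x^n] f = 7^n * (1/n) [t^(n-1)] phi(t)^n = 7^n * (1/n) [t^(n-1)] (1 - t)^(-n) = 7^n * (1/n) C(2n - 2, n - 1) = 7^n * C_{n-1}.
For n = 6: C_5 = C(10, 5) / 6 = 252/6 = 42.
With the 7^6 = 117649 factor, the coefficient is 117649 * 42 = 4941258.

4941258


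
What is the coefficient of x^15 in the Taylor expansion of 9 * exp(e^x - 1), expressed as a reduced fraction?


exp(e^x - 1) = sum_{k>=0} Bell_k x^k / k!, where Bell_k is the k-th Bell number.
So the coefficient of x^15 is 9 * Bell_15 / 15!.
Computing: Bell_15 = 1382958545 and 15! = 1307674368000, giving
9 * 1382958545/1307674368000 = 276591709/29059430400.

276591709/29059430400


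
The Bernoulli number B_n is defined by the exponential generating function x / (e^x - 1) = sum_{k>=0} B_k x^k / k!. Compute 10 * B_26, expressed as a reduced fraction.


Bernoulli numbers can also be computed recursively via B_0 = 1 and sum_{j=0}^{m} C(m+1, j) B_j = 0 for m >= 1. Odd-index Bernoulli numbers vanish for k >= 3.
Computing B_26 = 8553103/6, so 10 * B_26 = 10 * 8553103/6 = 42765515/3.

42765515/3


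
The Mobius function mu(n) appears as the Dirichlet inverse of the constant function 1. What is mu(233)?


233 = 233 (all distinct primes).
mu(233) = (-1)^1 = -1

-1


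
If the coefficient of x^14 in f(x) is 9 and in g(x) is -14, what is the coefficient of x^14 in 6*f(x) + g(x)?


Scalar multiplication scales coefficients: 6 * 9 = 54.
Then add the g coefficient: 54 + -14
= 40

40


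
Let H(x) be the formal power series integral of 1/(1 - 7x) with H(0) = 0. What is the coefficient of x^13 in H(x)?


1/(1 - 7x) = sum_{k>=0} 7^k x^k. Integrating termwise with H(0) = 0:
H(x) = sum_{k>=0} 7^k x^(k+1) / (k+1) = sum_{m>=1} 7^(m-1) x^m / m.
For m = 13: 7^12/13 = 13841287201/13 = 13841287201/13.

13841287201/13


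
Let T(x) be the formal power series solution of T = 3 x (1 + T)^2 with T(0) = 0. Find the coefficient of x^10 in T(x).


Apply the Lagrange inversion formula: if T = 3 x * phi(T) with phi(t) = (1 + t)^2, then [x^n] T = 3^n * (1/n) [t^(n-1)] phi(t)^n = 3^n * (1/n) [t^(n-1)] (1 + t)^(2n) = 3^n * (1/n) C(2n, n-1).
Using the identity C(2n, n-1) = C(2n, n) * n / (n+1), the unscaled factor equals C(2n, n) / (n+1) = C_n, the n-th Catalan number.
For n = 10: C_10 = C(20, 10) / 11 = 184756/11 = 16796.
With the 3^10 = 59049 factor, the coefficient is 59049 * 16796 = 991787004.

991787004


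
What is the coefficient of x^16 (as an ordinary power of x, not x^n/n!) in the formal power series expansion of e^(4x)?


The exponential series is e^y = sum_{k>=0} y^k / k!. Substituting y = 4x gives
e^(4x) = sum_{k>=0} 4^k x^k / k!.
So the coefficient of x^n is a^n/n! with a = 4, n = 16:
4^16 / 16! = 4294967296/20922789888000 = 131072/638512875

131072/638512875


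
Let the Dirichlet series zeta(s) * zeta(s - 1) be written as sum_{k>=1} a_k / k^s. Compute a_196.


Convolution gives a_k = sum_{d | k} d * 1 = sum_{d | k} d = sigma(k), the sum of positive divisors of k.
For k = 196, the divisors are 1, 2, 4, 7, 14, 28, 49, 98, 196, so
sigma(196) = 1 + 2 + 4 + 7 + 14 + 28 + 49 + 98 + 196 = 399.

399


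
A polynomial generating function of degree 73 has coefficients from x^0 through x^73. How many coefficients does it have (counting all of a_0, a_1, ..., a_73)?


A polynomial of degree 73 takes the form a_0 + a_1 x + ... + a_73 x^73.
The number of coefficients is 73 + 1 = 74.

74


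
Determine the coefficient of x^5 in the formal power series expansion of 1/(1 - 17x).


The geometric series identity gives 1/(1 - c x) = sum_{k>=0} c^k x^k, so the coefficient of x^k is c^k.
Here c = 17 and k = 5.
Computing: 17^5 = 1419857

1419857


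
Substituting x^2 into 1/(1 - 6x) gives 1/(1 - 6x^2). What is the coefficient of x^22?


The coefficient of x^(2m) in 1/(1 - 6x^2) is 6^m.
With n = 22 = 2*11, the coefficient is 6^11 = 362797056.

362797056


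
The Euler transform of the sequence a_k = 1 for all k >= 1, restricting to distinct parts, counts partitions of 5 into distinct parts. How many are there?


Partitions of 5 into distinct parts can be computed via generating function.
Product (1+x)(1+x^2)(1+x^3)...
The coefficient of x^5 = 3

3


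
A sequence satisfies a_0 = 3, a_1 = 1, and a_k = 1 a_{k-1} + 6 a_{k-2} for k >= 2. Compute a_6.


The characteristic equation is t^2 - 1 t - 6 = 0, with roots r_1 = 3 and r_2 = -2 (so c_1 = r_1 + r_2, c_2 = -r_1 r_2 as required).
One can use the closed form a_n = A r_1^n + B r_2^n, but direct iteration is more reliable:
a_0 = 3, a_1 = 1, a_2 = 19, a_3 = 25, a_4 = 139, a_5 = 289, a_6 = 1123.
So a_6 = 1123.

1123


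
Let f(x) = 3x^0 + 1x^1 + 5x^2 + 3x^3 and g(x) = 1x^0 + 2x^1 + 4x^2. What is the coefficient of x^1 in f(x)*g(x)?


Cauchy product at x^1:
3*2 + 1*1
= 7

7


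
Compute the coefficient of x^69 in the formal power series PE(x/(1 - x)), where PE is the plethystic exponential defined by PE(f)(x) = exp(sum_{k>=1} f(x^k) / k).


For f(x) = x/(1 - x) we have
sum_{k>=1} f(x^k) / k = sum_{k>=1} (1/k) * x^k / (1 - x^k) = sum_{k, m >= 1} x^(k m) / k,
which after exponentiating simplifies to
PE(x/(1 - x)) = prod_{k>=1} 1 / (1 - x^k).
This is the generating function for the partition function p(n), so the coefficient of x^69 is p(69).
Computing p(69) by dynamic programming over parts 1, 2, ..., 69: p(69) = 3554345.

3554345


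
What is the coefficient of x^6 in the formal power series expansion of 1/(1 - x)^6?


The expansion 1/(1 - x)^r = sum_{k>=0} C(k + r - 1, r - 1) x^k follows from the multiset / negative-binomial theorem (or from repeated differentiation of the geometric series).
For r = 6 and k = 6:
C(11, 5) = 39916800 / (120 * 720) = 462.

462


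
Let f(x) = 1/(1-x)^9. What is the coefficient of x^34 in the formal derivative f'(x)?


Differentiate: d/dx [ 1/(1-x)^r ] = r / (1-x)^(r+1).
Here r = 9, so f'(x) = 9 / (1-x)^10.
The expansion of 1/(1-x)^(r+1) has coefficient of x^n equal to C(n+r, r).
So the coefficient of x^34 in f'(x) is
9 * C(43, 9) = 9 * 563921995 = 5075297955

5075297955


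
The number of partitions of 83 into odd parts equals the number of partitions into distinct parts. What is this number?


Computing partitions of 83 into odd parts (1, 3, 5, ...):
Using the generating function prod_{k>=0} 1/(1-x^(2k+1)),
the count is 101698

101698


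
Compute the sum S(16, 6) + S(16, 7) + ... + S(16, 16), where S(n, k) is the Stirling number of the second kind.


By definition, S(n, k) counts partitions of an n-set into exactly k nonempty blocks.
Computing row n = 16 for k = 6..16:
S(16, k): 2734926558, 3281882604, 2141764053, 820784250, 193754990, 28936908, 2757118, 165620, 6020, 120, 1
Sum = 9204978242.

9204978242


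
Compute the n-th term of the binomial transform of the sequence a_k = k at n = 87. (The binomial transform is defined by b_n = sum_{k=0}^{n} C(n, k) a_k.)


With a_k = k, b_n = sum_{k=0}^{n} C(n, k) k. Using k * C(n, k) = n * C(n-1, k-1) gives b_n = n * sum_{k>=1} C(n-1, k-1) = n * 2^(n-1).
For n = 87: 87 * 2^86 = 87 * 77371252455336267181195264 = 6731298963614255244763987968.

6731298963614255244763987968


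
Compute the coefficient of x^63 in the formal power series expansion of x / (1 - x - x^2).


Let f(x) = sum_{k>=0} a_k x^k. Multiplying f(x) * (1 - x - x^2) = x and matching coefficients gives a_0 = 0, a_1 = 1, and a_k = a_{k-1} + a_{k-2} for k >= 2. These are the Fibonacci numbers F_k.
Iterating from F_0 = 0, F_1 = 1:
F_0=0, F_1=1, F_2=1, F_3=2, F_4=3, F_5=5, F_6=8, F_7=13, F_8=21, F_9=34, ...
F_63 = 6557470319842.

6557470319842
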